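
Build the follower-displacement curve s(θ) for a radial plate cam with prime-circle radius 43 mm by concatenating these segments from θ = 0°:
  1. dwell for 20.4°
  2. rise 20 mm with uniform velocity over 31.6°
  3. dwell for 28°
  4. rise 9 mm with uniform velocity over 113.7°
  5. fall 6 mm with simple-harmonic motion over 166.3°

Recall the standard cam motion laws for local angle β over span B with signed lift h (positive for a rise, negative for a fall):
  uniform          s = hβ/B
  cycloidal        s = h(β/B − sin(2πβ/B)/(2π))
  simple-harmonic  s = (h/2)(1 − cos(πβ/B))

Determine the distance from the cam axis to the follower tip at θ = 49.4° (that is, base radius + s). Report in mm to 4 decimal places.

seg 1 [0°–20.4°] dwell: s stays 0.0000
seg 2 [20.4°–52°] uniform, h=20: θ=49.4° here. β=29, B=31.6. 20·29/31.6 = 18.3544 → s = 18.3544
radial distance = base radius + s = 43 + 18.3544 = 61.3544

61.3544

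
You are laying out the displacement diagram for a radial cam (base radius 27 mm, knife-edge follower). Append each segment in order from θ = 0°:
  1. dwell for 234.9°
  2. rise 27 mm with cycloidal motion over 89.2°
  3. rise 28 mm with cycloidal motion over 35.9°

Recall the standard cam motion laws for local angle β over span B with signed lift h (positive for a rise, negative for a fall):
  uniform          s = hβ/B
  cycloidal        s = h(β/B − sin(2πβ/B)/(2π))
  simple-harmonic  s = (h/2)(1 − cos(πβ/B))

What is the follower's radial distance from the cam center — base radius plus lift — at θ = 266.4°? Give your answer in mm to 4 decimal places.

seg 1 [0°–234.9°] dwell: s stays 0.0000
seg 2 [234.9°–324.1°] cycloidal, h=27: θ=266.4° here. β=31.5, B=89.2. 27·(0.3531 − sin(2π·0.3531)/(2π)) = 6.1087 → s = 6.1087
radial distance = base radius + s = 27 + 6.1087 = 33.1087

33.1087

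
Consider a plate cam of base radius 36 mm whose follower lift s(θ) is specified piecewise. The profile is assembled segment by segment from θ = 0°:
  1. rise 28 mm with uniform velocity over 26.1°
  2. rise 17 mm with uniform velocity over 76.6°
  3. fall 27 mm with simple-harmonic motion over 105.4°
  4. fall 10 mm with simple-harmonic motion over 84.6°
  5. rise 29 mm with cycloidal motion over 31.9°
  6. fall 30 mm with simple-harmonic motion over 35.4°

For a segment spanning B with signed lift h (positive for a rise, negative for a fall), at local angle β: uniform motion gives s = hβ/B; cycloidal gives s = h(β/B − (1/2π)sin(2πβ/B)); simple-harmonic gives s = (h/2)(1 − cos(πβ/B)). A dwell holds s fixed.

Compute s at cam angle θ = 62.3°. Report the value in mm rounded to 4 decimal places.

seg 1 [0°–26.1°] uniform, h=28: full span → s += 28 → s = 28.0000
seg 2 [26.1°–102.7°] uniform, h=17: θ=62.3° here. β=36.2, B=76.6. 17·36.2/76.6 = 8.0339 → s = 36.0339

36.0339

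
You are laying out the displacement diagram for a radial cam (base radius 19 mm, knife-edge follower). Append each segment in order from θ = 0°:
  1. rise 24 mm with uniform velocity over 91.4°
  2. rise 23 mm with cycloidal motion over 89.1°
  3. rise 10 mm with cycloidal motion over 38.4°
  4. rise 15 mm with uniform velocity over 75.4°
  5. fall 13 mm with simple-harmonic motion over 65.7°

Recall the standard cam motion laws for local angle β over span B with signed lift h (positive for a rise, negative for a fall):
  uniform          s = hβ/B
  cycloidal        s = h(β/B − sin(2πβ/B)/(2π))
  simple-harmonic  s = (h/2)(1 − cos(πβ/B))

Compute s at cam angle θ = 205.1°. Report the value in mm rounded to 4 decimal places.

seg 1 [0°–91.4°] uniform, h=24: full span → s += 24 → s = 24.0000
seg 2 [91.4°–180.5°] cycloidal, h=23: full span → s += 23 → s = 47.0000
seg 3 [180.5°–218.9°] cycloidal, h=10: θ=205.1° here. β=24.6, B=38.4. 10·(0.6406 − sin(2π·0.6406)/(2π)) = 7.6365 → s = 54.6365

54.6365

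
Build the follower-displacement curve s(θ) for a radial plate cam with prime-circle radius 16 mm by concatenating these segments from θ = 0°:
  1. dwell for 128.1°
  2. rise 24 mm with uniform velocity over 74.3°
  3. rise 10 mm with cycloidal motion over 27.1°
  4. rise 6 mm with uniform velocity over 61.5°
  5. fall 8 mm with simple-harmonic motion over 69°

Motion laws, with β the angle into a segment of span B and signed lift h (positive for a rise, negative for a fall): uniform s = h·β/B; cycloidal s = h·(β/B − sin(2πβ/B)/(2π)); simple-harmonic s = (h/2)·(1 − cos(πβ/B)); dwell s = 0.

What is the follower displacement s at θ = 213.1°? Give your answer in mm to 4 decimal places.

seg 1 [0°–128.1°] dwell: s stays 0.0000
seg 2 [128.1°–202.4°] uniform, h=24: full span → s += 24 → s = 24.0000
seg 3 [202.4°–229.5°] cycloidal, h=10: θ=213.1° here. β=10.7, B=27.1. 10·(0.3948 − sin(2π·0.3948)/(2π)) = 2.9716 → s = 26.9716

26.9716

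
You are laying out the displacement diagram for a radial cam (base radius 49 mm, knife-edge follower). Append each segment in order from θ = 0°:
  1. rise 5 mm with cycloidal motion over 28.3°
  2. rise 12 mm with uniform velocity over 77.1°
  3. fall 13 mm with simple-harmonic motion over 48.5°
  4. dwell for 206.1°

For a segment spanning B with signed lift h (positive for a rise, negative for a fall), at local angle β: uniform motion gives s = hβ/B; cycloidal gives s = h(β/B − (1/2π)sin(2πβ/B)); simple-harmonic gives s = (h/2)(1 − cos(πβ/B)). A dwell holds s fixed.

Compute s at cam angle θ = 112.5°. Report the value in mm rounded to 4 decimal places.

seg 1 [0°–28.3°] cycloidal, h=5: full span → s += 5 → s = 5.0000
seg 2 [28.3°–105.4°] uniform, h=12: full span → s += 12 → s = 17.0000
seg 3 [105.4°–153.9°] simple-harmonic, h=-13: θ=112.5° here. β=7.1, B=48.5. -13/2·(1 − cos(π·0.1464)) = -0.6754 → s = 16.3246

16.3246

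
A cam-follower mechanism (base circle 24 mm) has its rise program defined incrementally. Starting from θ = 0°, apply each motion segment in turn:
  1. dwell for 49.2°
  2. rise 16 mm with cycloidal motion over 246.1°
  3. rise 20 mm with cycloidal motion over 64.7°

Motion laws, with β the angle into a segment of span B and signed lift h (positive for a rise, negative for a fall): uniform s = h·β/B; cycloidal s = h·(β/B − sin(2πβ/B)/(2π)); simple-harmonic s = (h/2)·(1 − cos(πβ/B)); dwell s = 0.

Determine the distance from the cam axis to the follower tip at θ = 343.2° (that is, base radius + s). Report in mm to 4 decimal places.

seg 1 [0°–49.2°] dwell: s stays 0.0000
seg 2 [49.2°–295.3°] cycloidal, h=16: full span → s += 16 → s = 16.0000
seg 3 [295.3°–360°] cycloidal, h=20: θ=343.2° here. β=47.9, B=64.7. 20·(0.7403 − sin(2π·0.7403)/(2π)) = 17.9840 → s = 33.9840
radial distance = base radius + s = 24 + 33.9840 = 57.9840

57.9840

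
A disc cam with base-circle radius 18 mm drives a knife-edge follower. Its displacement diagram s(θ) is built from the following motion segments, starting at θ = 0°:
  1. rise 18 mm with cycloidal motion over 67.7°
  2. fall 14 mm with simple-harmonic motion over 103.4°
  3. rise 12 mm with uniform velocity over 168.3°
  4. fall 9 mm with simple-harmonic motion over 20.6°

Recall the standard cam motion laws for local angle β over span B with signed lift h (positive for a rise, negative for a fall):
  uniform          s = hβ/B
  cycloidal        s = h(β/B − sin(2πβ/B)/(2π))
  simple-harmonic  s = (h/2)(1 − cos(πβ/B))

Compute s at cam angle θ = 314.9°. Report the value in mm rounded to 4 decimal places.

seg 1 [0°–67.7°] cycloidal, h=18: full span → s += 18 → s = 18.0000
seg 2 [67.7°–171.1°] simple-harmonic, h=-14: full span → s += -14 → s = 4.0000
seg 3 [171.1°–339.4°] uniform, h=12: θ=314.9° here. β=143.8, B=168.3. 12·143.8/168.3 = 10.2531 → s = 14.2531

14.2531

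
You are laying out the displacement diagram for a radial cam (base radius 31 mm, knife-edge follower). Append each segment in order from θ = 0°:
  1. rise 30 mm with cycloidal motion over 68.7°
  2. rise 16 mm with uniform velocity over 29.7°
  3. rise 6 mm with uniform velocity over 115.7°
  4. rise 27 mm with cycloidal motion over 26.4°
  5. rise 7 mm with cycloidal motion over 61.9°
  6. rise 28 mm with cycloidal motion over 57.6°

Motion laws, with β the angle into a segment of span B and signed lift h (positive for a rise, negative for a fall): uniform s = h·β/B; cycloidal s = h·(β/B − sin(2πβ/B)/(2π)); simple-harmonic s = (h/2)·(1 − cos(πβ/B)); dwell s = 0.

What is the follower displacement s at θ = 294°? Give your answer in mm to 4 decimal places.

seg 1 [0°–68.7°] cycloidal, h=30: full span → s += 30 → s = 30.0000
seg 2 [68.7°–98.4°] uniform, h=16: full span → s += 16 → s = 46.0000
seg 3 [98.4°–214.1°] uniform, h=6: full span → s += 6 → s = 52.0000
seg 4 [214.1°–240.5°] cycloidal, h=27: full span → s += 27 → s = 79.0000
seg 5 [240.5°–302.4°] cycloidal, h=7: θ=294° here. β=53.5, B=61.9. 7·(0.8643 − sin(2π·0.8643)/(2π)) = 6.8890 → s = 85.8890

85.8890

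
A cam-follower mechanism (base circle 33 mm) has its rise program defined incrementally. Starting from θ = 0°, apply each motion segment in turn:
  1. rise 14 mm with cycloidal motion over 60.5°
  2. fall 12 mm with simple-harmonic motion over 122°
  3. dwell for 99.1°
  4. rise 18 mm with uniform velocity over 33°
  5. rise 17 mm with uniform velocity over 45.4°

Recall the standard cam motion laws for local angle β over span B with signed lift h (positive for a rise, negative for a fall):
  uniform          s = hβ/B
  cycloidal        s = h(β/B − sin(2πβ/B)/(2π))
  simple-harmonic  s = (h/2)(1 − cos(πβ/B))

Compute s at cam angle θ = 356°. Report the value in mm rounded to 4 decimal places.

seg 1 [0°–60.5°] cycloidal, h=14: full span → s += 14 → s = 14.0000
seg 2 [60.5°–182.5°] simple-harmonic, h=-12: full span → s += -12 → s = 2.0000
seg 3 [182.5°–281.6°] dwell: s stays 2.0000
seg 4 [281.6°–314.6°] uniform, h=18: full span → s += 18 → s = 20.0000
seg 5 [314.6°–360°] uniform, h=17: θ=356° here. β=41.4, B=45.4. 17·41.4/45.4 = 15.5022 → s = 35.5022

35.5022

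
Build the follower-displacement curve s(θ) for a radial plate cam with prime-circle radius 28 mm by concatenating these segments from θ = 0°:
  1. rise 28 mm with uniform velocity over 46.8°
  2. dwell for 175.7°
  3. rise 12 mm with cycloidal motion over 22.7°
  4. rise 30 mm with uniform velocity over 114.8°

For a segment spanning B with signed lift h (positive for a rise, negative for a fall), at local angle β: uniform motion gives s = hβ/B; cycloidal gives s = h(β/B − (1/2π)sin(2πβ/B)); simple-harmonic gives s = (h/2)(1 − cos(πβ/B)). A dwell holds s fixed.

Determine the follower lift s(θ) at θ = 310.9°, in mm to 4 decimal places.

seg 1 [0°–46.8°] uniform, h=28: full span → s += 28 → s = 28.0000
seg 2 [46.8°–222.5°] dwell: s stays 28.0000
seg 3 [222.5°–245.2°] cycloidal, h=12: full span → s += 12 → s = 40.0000
seg 4 [245.2°–360°] uniform, h=30: θ=310.9° here. β=65.7, B=114.8. 30·65.7/114.8 = 17.1690 → s = 57.1690

57.1690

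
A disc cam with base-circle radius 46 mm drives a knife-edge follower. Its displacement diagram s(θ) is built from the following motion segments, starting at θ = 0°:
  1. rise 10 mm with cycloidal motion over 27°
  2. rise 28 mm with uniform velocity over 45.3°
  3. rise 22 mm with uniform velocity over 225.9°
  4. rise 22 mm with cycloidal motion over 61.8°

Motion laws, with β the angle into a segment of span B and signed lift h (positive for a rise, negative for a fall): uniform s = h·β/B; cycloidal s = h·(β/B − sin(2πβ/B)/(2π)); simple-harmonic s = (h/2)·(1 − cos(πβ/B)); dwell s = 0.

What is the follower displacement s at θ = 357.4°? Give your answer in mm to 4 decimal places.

seg 1 [0°–27°] cycloidal, h=10: full span → s += 10 → s = 10.0000
seg 2 [27°–72.3°] uniform, h=28: full span → s += 28 → s = 38.0000
seg 3 [72.3°–298.2°] uniform, h=22: full span → s += 22 → s = 60.0000
seg 4 [298.2°–360°] cycloidal, h=22: θ=357.4° here. β=59.2, B=61.8. 22·(0.9579 − sin(2π·0.9579)/(2π)) = 21.9893 → s = 81.9893

81.9893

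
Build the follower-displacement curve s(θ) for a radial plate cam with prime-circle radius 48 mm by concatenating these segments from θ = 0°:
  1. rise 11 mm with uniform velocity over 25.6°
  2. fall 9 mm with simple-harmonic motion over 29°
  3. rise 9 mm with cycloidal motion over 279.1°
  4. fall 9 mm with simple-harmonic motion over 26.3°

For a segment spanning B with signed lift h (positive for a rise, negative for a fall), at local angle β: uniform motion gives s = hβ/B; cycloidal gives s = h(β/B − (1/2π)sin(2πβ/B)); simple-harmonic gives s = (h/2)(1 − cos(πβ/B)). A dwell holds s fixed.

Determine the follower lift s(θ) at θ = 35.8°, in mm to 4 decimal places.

seg 1 [0°–25.6°] uniform, h=11: full span → s += 11 → s = 11.0000
seg 2 [25.6°–54.6°] simple-harmonic, h=-9: θ=35.8° here. β=10.2, B=29. -9/2·(1 − cos(π·0.3517)) = -2.4788 → s = 8.5212

8.5212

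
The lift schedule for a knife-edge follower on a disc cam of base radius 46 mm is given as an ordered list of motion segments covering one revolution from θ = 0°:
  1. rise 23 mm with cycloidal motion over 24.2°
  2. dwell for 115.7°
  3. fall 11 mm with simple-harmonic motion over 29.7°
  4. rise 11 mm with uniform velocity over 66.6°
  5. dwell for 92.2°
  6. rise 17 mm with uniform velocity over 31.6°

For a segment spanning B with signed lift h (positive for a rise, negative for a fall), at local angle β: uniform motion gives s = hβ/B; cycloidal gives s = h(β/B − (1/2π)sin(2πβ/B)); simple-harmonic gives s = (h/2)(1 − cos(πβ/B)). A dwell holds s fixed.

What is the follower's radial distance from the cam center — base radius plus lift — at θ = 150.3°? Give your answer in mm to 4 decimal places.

seg 1 [0°–24.2°] cycloidal, h=23: full span → s += 23 → s = 23.0000
seg 2 [24.2°–139.9°] dwell: s stays 23.0000
seg 3 [139.9°–169.6°] simple-harmonic, h=-11: θ=150.3° here. β=10.4, B=29.7. -11/2·(1 − cos(π·0.3502)) = -3.0056 → s = 19.9944
radial distance = base radius + s = 46 + 19.9944 = 65.9944

65.9944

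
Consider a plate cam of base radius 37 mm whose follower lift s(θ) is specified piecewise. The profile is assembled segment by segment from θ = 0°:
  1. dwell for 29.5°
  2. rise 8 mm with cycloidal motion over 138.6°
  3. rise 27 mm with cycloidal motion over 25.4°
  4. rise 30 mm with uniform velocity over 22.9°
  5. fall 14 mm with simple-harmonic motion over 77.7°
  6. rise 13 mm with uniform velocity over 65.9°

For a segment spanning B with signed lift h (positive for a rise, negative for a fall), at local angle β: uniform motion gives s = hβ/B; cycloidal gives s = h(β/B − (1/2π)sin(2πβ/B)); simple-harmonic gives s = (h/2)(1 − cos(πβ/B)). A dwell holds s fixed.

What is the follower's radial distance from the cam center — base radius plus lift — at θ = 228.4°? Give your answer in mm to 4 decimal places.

seg 1 [0°–29.5°] dwell: s stays 0.0000
seg 2 [29.5°–168.1°] cycloidal, h=8: full span → s += 8 → s = 8.0000
seg 3 [168.1°–193.5°] cycloidal, h=27: full span → s += 27 → s = 35.0000
seg 4 [193.5°–216.4°] uniform, h=30: full span → s += 30 → s = 65.0000
seg 5 [216.4°–294.1°] simple-harmonic, h=-14: θ=228.4° here. β=12, B=77.7. -14/2·(1 − cos(π·0.1544)) = -0.8079 → s = 64.1921
radial distance = base radius + s = 37 + 64.1921 = 101.1921

101.1921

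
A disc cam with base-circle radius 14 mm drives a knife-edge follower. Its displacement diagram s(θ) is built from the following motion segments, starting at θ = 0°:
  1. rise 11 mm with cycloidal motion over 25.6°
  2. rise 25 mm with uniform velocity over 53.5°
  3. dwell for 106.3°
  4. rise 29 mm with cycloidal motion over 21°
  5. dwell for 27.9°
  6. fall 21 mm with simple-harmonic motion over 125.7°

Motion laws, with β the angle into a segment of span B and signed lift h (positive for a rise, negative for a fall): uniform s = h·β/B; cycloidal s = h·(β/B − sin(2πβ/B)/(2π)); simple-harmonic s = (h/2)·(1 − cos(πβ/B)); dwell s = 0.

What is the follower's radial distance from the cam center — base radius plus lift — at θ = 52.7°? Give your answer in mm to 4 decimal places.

seg 1 [0°–25.6°] cycloidal, h=11: full span → s += 11 → s = 11.0000
seg 2 [25.6°–79.1°] uniform, h=25: θ=52.7° here. β=27.1, B=53.5. 25·27.1/53.5 = 12.6636 → s = 23.6636
radial distance = base radius + s = 14 + 23.6636 = 37.6636

37.6636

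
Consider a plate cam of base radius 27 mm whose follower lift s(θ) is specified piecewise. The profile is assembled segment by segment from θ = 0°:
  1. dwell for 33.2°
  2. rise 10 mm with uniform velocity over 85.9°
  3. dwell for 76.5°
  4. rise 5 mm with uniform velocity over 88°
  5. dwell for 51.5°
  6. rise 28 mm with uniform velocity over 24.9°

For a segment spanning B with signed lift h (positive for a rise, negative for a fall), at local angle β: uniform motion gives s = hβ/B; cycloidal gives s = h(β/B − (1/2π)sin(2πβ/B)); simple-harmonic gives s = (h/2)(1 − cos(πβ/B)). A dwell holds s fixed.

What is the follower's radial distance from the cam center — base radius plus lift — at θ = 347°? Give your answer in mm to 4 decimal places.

seg 1 [0°–33.2°] dwell: s stays 0.0000
seg 2 [33.2°–119.1°] uniform, h=10: full span → s += 10 → s = 10.0000
seg 3 [119.1°–195.6°] dwell: s stays 10.0000
seg 4 [195.6°–283.6°] uniform, h=5: full span → s += 5 → s = 15.0000
seg 5 [283.6°–335.1°] dwell: s stays 15.0000
seg 6 [335.1°–360°] uniform, h=28: θ=347° here. β=11.9, B=24.9. 28·11.9/24.9 = 13.3815 → s = 28.3815
radial distance = base radius + s = 27 + 28.3815 = 55.3815

55.3815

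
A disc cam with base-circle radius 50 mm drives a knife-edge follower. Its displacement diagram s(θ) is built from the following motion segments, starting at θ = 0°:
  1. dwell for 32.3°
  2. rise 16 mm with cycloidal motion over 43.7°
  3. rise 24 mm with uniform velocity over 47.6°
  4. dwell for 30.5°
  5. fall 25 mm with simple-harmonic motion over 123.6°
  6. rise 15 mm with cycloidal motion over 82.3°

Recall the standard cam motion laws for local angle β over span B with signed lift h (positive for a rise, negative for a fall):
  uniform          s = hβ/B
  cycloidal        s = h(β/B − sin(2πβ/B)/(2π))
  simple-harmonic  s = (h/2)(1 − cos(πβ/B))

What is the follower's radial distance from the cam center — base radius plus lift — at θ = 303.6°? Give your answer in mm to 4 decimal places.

seg 1 [0°–32.3°] dwell: s stays 0.0000
seg 2 [32.3°–76°] cycloidal, h=16: full span → s += 16 → s = 16.0000
seg 3 [76°–123.6°] uniform, h=24: full span → s += 24 → s = 40.0000
seg 4 [123.6°–154.1°] dwell: s stays 40.0000
seg 5 [154.1°–277.7°] simple-harmonic, h=-25: full span → s += -25 → s = 15.0000
seg 6 [277.7°–360°] cycloidal, h=15: θ=303.6° here. β=25.9, B=82.3. 15·(0.3147 − sin(2π·0.3147)/(2π)) = 2.5278 → s = 17.5278
radial distance = base radius + s = 50 + 17.5278 = 67.5278

67.5278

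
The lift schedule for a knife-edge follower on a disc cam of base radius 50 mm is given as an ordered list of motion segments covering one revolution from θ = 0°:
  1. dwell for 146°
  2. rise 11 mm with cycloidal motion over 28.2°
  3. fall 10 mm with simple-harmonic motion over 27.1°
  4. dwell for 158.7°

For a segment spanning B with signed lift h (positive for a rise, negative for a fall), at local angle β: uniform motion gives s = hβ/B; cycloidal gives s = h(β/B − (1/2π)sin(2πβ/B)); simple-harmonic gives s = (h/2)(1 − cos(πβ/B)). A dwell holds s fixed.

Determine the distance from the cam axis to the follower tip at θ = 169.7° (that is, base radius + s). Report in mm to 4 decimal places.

seg 1 [0°–146°] dwell: s stays 0.0000
seg 2 [146°–174.2°] cycloidal, h=11: θ=169.7° here. β=23.7, B=28.2. 11·(0.8404 − sin(2π·0.8404)/(2π)) = 10.7203 → s = 10.7203
radial distance = base radius + s = 50 + 10.7203 = 60.7203

60.7203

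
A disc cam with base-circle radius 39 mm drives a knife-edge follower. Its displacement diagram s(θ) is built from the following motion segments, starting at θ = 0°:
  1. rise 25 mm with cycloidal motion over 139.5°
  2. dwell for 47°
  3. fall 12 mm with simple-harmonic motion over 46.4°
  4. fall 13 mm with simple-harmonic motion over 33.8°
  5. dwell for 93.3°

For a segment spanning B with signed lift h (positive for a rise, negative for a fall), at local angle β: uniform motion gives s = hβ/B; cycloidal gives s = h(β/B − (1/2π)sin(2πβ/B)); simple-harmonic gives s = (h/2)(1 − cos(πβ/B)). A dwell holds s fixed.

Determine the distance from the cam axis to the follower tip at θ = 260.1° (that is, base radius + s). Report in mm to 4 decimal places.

seg 1 [0°–139.5°] cycloidal, h=25: full span → s += 25 → s = 25.0000
seg 2 [139.5°–186.5°] dwell: s stays 25.0000
seg 3 [186.5°–232.9°] simple-harmonic, h=-12: full span → s += -12 → s = 13.0000
seg 4 [232.9°–266.7°] simple-harmonic, h=-13: θ=260.1° here. β=27.2, B=33.8. -13/2·(1 − cos(π·0.8047)) = -11.8148 → s = 1.1852
radial distance = base radius + s = 39 + 1.1852 = 40.1852

40.1852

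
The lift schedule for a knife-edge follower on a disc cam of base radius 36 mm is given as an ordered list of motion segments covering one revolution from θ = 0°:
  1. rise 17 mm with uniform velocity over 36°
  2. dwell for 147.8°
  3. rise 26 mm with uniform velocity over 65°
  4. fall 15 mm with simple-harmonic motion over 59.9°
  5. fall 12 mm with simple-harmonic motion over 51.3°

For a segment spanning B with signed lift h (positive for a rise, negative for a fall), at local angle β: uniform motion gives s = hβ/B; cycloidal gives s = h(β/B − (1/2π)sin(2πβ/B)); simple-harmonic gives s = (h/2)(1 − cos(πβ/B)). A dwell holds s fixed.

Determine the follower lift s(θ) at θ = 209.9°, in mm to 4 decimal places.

seg 1 [0°–36°] uniform, h=17: full span → s += 17 → s = 17.0000
seg 2 [36°–183.8°] dwell: s stays 17.0000
seg 3 [183.8°–248.8°] uniform, h=26: θ=209.9° here. β=26.1, B=65. 26·26.1/65 = 10.4400 → s = 27.4400

27.4400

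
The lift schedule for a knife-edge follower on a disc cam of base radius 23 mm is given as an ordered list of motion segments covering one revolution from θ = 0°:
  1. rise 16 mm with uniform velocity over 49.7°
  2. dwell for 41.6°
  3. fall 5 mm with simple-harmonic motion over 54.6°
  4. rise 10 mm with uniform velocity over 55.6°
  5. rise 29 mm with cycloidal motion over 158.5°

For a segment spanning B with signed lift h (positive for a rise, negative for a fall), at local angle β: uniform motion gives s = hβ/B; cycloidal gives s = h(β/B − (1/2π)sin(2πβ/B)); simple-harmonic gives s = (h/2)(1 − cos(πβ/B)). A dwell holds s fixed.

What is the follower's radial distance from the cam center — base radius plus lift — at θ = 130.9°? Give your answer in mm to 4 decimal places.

seg 1 [0°–49.7°] uniform, h=16: full span → s += 16 → s = 16.0000
seg 2 [49.7°–91.3°] dwell: s stays 16.0000
seg 3 [91.3°–145.9°] simple-harmonic, h=-5: θ=130.9° here. β=39.6, B=54.6. -5/2·(1 − cos(π·0.7253)) = -4.1253 → s = 11.8747
radial distance = base radius + s = 23 + 11.8747 = 34.8747

34.8747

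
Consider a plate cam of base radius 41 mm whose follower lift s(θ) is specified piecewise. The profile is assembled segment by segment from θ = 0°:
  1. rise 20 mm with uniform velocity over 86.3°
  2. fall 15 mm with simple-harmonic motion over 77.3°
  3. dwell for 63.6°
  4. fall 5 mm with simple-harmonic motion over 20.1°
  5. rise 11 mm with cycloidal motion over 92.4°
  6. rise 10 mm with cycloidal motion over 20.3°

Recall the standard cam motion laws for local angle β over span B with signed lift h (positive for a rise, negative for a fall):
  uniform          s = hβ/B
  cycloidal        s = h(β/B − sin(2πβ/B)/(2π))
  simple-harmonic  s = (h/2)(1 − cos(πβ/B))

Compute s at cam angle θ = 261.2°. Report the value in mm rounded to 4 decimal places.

seg 1 [0°–86.3°] uniform, h=20: full span → s += 20 → s = 20.0000
seg 2 [86.3°–163.6°] simple-harmonic, h=-15: full span → s += -15 → s = 5.0000
seg 3 [163.6°–227.2°] dwell: s stays 5.0000
seg 4 [227.2°–247.3°] simple-harmonic, h=-5: full span → s += -5 → s = 0.0000
seg 5 [247.3°–339.7°] cycloidal, h=11: θ=261.2° here. β=13.9, B=92.4. 11·(0.1504 − sin(2π·0.1504)/(2π)) = 0.2356 → s = 0.2356

0.2356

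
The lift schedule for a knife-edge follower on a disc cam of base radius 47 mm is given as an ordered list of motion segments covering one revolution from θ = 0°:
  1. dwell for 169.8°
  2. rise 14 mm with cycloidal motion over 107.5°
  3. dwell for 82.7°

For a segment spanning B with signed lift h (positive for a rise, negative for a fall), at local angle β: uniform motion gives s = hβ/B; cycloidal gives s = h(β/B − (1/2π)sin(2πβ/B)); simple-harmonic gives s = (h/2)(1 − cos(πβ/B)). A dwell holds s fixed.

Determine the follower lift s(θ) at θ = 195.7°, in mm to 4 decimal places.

seg 1 [0°–169.8°] dwell: s stays 0.0000
seg 2 [169.8°–277.3°] cycloidal, h=14: θ=195.7° here. β=25.9, B=107.5. 14·(0.2409 − sin(2π·0.2409)/(2π)) = 1.1485 → s = 1.1485

1.1485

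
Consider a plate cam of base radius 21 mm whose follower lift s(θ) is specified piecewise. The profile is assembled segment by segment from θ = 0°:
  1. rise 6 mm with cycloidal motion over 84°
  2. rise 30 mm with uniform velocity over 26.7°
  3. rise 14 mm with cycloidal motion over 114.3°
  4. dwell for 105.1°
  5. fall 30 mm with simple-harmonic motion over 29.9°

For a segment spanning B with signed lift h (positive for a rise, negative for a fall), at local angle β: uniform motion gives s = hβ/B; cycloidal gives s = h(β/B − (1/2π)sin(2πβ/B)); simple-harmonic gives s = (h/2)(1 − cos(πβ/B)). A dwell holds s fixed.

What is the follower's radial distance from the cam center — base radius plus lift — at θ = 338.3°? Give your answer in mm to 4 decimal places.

seg 1 [0°–84°] cycloidal, h=6: full span → s += 6 → s = 6.0000
seg 2 [84°–110.7°] uniform, h=30: full span → s += 30 → s = 36.0000
seg 3 [110.7°–225°] cycloidal, h=14: full span → s += 14 → s = 50.0000
seg 4 [225°–330.1°] dwell: s stays 50.0000
seg 5 [330.1°–360°] simple-harmonic, h=-30: θ=338.3° here. β=8.2, B=29.9. -30/2·(1 − cos(π·0.2742)) = -5.2313 → s = 44.7687
radial distance = base radius + s = 21 + 44.7687 = 65.7687

65.7687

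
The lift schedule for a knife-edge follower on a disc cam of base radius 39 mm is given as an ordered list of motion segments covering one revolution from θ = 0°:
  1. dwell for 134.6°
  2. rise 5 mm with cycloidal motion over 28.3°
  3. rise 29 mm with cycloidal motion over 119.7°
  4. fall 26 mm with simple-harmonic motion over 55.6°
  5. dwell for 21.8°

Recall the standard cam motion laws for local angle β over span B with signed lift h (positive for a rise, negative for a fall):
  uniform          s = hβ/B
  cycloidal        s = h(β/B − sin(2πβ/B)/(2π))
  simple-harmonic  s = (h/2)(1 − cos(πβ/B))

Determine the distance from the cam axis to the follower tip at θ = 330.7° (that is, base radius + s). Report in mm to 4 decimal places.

seg 1 [0°–134.6°] dwell: s stays 0.0000
seg 2 [134.6°–162.9°] cycloidal, h=5: full span → s += 5 → s = 5.0000
seg 3 [162.9°–282.6°] cycloidal, h=29: full span → s += 29 → s = 34.0000
seg 4 [282.6°–338.2°] simple-harmonic, h=-26: θ=330.7° here. β=48.1, B=55.6. -26/2·(1 − cos(π·0.8651)) = -24.8501 → s = 9.1499
radial distance = base radius + s = 39 + 9.1499 = 48.1499

48.1499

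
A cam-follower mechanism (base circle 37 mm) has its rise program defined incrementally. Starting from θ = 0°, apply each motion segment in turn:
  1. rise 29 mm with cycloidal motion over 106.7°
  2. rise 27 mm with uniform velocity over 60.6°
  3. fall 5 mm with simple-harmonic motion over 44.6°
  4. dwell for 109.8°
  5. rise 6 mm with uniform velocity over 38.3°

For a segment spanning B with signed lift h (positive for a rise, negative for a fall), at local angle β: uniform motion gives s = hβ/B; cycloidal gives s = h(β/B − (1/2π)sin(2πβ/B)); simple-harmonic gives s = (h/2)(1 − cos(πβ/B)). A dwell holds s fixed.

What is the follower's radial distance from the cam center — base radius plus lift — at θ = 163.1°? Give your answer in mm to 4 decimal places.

seg 1 [0°–106.7°] cycloidal, h=29: full span → s += 29 → s = 29.0000
seg 2 [106.7°–167.3°] uniform, h=27: θ=163.1° here. β=56.4, B=60.6. 27·56.4/60.6 = 25.1287 → s = 54.1287
radial distance = base radius + s = 37 + 54.1287 = 91.1287

91.1287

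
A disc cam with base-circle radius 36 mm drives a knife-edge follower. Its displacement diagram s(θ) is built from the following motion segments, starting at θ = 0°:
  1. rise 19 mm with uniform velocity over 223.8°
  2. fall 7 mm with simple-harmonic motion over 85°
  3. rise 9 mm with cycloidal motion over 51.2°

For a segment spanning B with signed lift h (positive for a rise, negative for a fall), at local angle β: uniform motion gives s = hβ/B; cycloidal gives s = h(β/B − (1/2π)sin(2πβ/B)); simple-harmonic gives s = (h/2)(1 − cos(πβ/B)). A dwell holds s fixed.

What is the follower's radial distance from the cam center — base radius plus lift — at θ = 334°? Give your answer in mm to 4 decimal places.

seg 1 [0°–223.8°] uniform, h=19: full span → s += 19 → s = 19.0000
seg 2 [223.8°–308.8°] simple-harmonic, h=-7: full span → s += -7 → s = 12.0000
seg 3 [308.8°–360°] cycloidal, h=9: θ=334° here. β=25.2, B=51.2. 9·(0.4922 − sin(2π·0.4922)/(2π)) = 4.3594 → s = 16.3594
radial distance = base radius + s = 36 + 16.3594 = 52.3594

52.3594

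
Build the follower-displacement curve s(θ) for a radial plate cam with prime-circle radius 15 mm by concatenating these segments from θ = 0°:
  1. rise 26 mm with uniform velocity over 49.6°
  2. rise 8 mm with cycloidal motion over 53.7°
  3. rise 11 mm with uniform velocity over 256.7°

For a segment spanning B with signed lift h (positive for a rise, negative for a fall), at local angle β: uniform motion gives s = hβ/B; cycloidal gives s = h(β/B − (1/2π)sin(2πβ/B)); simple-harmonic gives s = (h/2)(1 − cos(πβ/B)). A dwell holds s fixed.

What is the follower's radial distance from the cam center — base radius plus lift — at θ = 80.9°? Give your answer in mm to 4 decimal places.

seg 1 [0°–49.6°] uniform, h=26: full span → s += 26 → s = 26.0000
seg 2 [49.6°–103.3°] cycloidal, h=8: θ=80.9° here. β=31.3, B=53.7. 8·(0.5829 − sin(2π·0.5829)/(2π)) = 5.2963 → s = 31.2963
radial distance = base radius + s = 15 + 31.2963 = 46.2963

46.2963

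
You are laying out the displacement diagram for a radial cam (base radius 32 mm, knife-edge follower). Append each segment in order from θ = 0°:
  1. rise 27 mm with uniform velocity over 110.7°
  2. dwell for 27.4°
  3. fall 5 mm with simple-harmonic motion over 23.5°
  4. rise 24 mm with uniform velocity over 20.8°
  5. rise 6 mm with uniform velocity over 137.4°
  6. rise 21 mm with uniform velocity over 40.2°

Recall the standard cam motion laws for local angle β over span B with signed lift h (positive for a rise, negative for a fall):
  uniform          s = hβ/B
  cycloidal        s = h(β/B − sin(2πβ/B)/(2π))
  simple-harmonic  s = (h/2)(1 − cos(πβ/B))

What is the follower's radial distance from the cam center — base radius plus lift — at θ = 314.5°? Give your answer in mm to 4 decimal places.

seg 1 [0°–110.7°] uniform, h=27: full span → s += 27 → s = 27.0000
seg 2 [110.7°–138.1°] dwell: s stays 27.0000
seg 3 [138.1°–161.6°] simple-harmonic, h=-5: full span → s += -5 → s = 22.0000
seg 4 [161.6°–182.4°] uniform, h=24: full span → s += 24 → s = 46.0000
seg 5 [182.4°–319.8°] uniform, h=6: θ=314.5° here. β=132.1, B=137.4. 6·132.1/137.4 = 5.7686 → s = 51.7686
radial distance = base radius + s = 32 + 51.7686 = 83.7686

83.7686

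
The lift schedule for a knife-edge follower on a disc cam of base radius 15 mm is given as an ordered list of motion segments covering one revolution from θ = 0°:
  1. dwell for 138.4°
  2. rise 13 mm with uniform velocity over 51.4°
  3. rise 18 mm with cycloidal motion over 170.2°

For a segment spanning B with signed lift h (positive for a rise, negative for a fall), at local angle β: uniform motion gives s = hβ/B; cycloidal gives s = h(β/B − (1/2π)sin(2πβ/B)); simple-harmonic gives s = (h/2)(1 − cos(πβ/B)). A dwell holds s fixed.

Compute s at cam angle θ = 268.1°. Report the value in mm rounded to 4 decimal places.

seg 1 [0°–138.4°] dwell: s stays 0.0000
seg 2 [138.4°–189.8°] uniform, h=13: full span → s += 13 → s = 13.0000
seg 3 [189.8°–360°] cycloidal, h=18: θ=268.1° here. β=78.3, B=170.2. 18·(0.4600 − sin(2π·0.4600)/(2π)) = 7.5692 → s = 20.5692

20.5692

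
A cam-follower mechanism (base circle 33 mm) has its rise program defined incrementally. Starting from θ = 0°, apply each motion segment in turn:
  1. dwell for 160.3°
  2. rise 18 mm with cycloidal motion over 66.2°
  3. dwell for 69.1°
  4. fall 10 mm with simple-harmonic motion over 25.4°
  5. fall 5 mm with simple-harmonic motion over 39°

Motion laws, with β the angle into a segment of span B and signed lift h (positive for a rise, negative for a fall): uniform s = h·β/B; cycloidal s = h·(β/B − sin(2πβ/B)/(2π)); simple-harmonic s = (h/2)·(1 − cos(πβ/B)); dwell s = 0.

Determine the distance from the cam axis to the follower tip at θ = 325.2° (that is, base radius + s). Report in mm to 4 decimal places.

seg 1 [0°–160.3°] dwell: s stays 0.0000
seg 2 [160.3°–226.5°] cycloidal, h=18: full span → s += 18 → s = 18.0000
seg 3 [226.5°–295.6°] dwell: s stays 18.0000
seg 4 [295.6°–321°] simple-harmonic, h=-10: full span → s += -10 → s = 8.0000
seg 5 [321°–360°] simple-harmonic, h=-5: θ=325.2° here. β=4.2, B=39. -5/2·(1 − cos(π·0.1077)) = -0.1417 → s = 7.8583
radial distance = base radius + s = 33 + 7.8583 = 40.8583

40.8583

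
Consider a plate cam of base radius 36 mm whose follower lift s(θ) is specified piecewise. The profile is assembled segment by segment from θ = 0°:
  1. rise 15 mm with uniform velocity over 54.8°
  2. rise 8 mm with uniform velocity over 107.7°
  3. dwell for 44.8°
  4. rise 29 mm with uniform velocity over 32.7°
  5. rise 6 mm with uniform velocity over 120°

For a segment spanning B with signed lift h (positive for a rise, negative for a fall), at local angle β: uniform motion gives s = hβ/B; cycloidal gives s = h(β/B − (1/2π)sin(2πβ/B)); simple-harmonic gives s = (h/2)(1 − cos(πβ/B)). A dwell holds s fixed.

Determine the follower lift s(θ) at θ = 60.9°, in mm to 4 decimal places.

seg 1 [0°–54.8°] uniform, h=15: full span → s += 15 → s = 15.0000
seg 2 [54.8°–162.5°] uniform, h=8: θ=60.9° here. β=6.1, B=107.7. 8·6.1/107.7 = 0.4531 → s = 15.4531

15.4531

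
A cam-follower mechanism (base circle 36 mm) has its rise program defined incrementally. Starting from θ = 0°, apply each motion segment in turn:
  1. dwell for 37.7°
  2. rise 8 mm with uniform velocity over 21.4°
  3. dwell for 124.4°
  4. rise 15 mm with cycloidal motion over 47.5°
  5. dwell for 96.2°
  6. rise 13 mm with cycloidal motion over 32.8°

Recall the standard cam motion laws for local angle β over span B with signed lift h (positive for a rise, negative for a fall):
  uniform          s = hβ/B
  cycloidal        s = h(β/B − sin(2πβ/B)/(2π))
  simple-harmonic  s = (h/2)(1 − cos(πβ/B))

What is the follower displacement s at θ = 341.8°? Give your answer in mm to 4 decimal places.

seg 1 [0°–37.7°] dwell: s stays 0.0000
seg 2 [37.7°–59.1°] uniform, h=8: full span → s += 8 → s = 8.0000
seg 3 [59.1°–183.5°] dwell: s stays 8.0000
seg 4 [183.5°–231°] cycloidal, h=15: full span → s += 15 → s = 23.0000
seg 5 [231°–327.2°] dwell: s stays 23.0000
seg 6 [327.2°–360°] cycloidal, h=13: θ=341.8° here. β=14.6, B=32.8. 13·(0.4451 − sin(2π·0.4451)/(2π)) = 5.0872 → s = 28.0872

28.0872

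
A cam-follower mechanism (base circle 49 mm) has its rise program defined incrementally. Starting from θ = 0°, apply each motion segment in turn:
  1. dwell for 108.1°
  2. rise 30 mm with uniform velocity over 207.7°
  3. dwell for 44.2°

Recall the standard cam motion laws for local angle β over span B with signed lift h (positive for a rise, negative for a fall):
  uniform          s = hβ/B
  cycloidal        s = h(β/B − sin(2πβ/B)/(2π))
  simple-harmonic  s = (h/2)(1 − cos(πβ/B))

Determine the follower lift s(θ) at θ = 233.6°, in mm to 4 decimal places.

seg 1 [0°–108.1°] dwell: s stays 0.0000
seg 2 [108.1°–315.8°] uniform, h=30: θ=233.6° here. β=125.5, B=207.7. 30·125.5/207.7 = 18.1271 → s = 18.1271

18.1271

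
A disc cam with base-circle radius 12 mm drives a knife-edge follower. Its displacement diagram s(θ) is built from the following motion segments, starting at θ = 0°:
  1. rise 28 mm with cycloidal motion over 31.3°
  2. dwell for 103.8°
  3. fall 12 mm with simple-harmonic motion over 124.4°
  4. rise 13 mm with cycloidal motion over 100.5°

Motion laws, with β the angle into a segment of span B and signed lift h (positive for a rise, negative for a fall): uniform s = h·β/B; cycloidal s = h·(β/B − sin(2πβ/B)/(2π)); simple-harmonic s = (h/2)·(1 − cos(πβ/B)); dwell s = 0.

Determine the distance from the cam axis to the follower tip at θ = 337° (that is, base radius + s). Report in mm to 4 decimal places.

seg 1 [0°–31.3°] cycloidal, h=28: full span → s += 28 → s = 28.0000
seg 2 [31.3°–135.1°] dwell: s stays 28.0000
seg 3 [135.1°–259.5°] simple-harmonic, h=-12: full span → s += -12 → s = 16.0000
seg 4 [259.5°–360°] cycloidal, h=13: θ=337° here. β=77.5, B=100.5. 13·(0.7711 − sin(2π·0.7711)/(2π)) = 12.0757 → s = 28.0757
radial distance = base radius + s = 12 + 28.0757 = 40.0757

40.0757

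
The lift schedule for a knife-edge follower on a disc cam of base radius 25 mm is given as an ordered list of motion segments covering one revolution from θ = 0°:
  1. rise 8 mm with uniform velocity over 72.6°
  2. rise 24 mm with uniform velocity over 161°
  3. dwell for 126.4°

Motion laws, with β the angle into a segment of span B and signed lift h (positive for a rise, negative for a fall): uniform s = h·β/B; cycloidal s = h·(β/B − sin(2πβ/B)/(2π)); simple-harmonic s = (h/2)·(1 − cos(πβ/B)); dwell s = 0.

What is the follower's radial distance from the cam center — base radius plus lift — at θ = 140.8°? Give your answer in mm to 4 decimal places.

seg 1 [0°–72.6°] uniform, h=8: full span → s += 8 → s = 8.0000
seg 2 [72.6°–233.6°] uniform, h=24: θ=140.8° here. β=68.2, B=161. 24·68.2/161 = 10.1665 → s = 18.1665
radial distance = base radius + s = 25 + 18.1665 = 43.1665

43.1665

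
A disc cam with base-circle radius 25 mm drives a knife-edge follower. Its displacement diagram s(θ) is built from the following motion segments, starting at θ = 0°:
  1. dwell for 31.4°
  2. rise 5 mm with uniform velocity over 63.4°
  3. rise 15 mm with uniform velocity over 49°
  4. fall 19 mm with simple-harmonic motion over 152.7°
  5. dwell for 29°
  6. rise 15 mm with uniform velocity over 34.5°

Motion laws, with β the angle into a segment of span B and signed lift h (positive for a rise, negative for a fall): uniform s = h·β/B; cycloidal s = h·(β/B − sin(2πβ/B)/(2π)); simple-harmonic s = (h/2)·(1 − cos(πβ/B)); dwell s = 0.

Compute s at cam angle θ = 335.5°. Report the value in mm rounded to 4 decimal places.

seg 1 [0°–31.4°] dwell: s stays 0.0000
seg 2 [31.4°–94.8°] uniform, h=5: full span → s += 5 → s = 5.0000
seg 3 [94.8°–143.8°] uniform, h=15: full span → s += 15 → s = 20.0000
seg 4 [143.8°–296.5°] simple-harmonic, h=-19: full span → s += -19 → s = 1.0000
seg 5 [296.5°–325.5°] dwell: s stays 1.0000
seg 6 [325.5°–360°] uniform, h=15: θ=335.5° here. β=10, B=34.5. 15·10/34.5 = 4.3478 → s = 5.3478

5.3478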